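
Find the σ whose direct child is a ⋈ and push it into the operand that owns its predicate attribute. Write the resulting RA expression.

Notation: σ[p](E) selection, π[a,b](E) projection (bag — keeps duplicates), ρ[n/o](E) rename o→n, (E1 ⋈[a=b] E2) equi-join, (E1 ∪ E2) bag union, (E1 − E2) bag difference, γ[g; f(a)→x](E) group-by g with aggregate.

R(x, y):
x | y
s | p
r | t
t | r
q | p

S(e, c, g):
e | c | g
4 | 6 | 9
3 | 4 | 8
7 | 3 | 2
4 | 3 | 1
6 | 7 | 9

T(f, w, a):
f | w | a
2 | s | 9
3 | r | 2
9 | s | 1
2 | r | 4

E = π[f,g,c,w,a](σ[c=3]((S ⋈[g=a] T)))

σ filters on c, owned by the left side.
E' = π[f,g,c,w,a]((σ[c=3](S) ⋈[g=a] T))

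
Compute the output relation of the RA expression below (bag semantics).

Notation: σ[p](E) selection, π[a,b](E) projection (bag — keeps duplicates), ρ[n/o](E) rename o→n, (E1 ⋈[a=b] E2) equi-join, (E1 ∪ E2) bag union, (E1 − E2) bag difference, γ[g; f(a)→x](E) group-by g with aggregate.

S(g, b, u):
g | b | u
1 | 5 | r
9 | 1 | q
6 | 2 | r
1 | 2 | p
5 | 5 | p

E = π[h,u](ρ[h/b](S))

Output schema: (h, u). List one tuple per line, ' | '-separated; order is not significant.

Per-node cardinality:
  S → 5
  ρ[h/b](S) → 5
  π[h,u](ρ[h/b](S)) → 5

== RESULT ==
h | u
1 | q
2 | p
2 | r
5 | p
5 | r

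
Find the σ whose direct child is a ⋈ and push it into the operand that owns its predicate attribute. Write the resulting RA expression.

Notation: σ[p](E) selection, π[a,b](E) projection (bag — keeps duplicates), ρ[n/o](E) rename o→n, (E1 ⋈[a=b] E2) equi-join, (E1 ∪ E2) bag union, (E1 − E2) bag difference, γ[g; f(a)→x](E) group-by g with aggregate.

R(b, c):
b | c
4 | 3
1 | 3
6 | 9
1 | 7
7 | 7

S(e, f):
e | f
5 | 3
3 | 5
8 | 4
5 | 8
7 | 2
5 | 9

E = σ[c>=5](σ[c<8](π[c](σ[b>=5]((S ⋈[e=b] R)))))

σ filters on b, owned by the right side.
E' = σ[c>=5](σ[c<8](π[c]((S ⋈[e=b] σ[b>=5](R)))))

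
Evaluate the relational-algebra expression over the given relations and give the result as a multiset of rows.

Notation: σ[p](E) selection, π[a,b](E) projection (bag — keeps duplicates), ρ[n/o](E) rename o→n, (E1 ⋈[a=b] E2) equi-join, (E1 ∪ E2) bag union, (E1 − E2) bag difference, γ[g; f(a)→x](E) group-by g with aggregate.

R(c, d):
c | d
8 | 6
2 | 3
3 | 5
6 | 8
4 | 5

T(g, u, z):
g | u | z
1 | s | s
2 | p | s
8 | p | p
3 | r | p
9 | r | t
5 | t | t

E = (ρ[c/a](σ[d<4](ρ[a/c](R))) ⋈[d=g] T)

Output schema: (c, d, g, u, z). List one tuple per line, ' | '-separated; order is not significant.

Stepwise |·|:
  R → 5
  ρ[a/c](R) → 5
  σ[d<4](ρ[a/c](R)) → 1
  ρ[c/a](σ[d<4](ρ[a/c](R))) → 1
  T → 6
  (ρ[c/a](σ[d<4](ρ[a/c](R))) ⋈[d=g] T) → 1

== RESULT ==
c | d | g | u | z
2 | 3 | 3 | r | p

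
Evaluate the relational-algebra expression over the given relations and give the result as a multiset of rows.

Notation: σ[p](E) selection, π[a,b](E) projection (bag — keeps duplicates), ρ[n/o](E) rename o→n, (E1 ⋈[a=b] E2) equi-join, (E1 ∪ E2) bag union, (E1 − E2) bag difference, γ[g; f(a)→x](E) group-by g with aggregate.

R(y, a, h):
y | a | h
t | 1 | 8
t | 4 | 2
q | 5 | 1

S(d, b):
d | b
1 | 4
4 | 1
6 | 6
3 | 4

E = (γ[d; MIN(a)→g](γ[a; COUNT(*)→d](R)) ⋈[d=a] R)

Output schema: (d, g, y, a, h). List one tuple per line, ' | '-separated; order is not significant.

Subexpression sizes:
  R → 3
  γ[a; COUNT(*)→d](R) → 3
  γ[d; MIN(a)→g](γ[a; COUNT(*)→d](R)) → 1
  R → 3
  (γ[d; MIN(a)→g](γ[a; COUNT(*)→d](R)) ⋈[d=a] R) → 1

== RESULT ==
d | g | y | a | h
1 | 1 | t | 1 | 8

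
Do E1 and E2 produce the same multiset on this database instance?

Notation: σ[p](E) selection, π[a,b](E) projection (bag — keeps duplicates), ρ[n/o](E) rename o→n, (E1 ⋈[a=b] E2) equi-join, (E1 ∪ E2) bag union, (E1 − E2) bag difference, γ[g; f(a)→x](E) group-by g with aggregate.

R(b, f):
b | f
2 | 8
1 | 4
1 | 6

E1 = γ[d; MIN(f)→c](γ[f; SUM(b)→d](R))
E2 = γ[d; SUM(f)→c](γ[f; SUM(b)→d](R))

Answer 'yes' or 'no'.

E1 stepwise |·|:
  R → 3
  γ[f; SUM(b)→d](R) → 3
  γ[d; MIN(f)→c](γ[f; SUM(b)→d](R)) → 2
E2 stepwise |·|:
  R → 3
  γ[f; SUM(b)→d](R) → 3
  γ[d; SUM(f)→c](γ[f; SUM(b)→d](R)) → 2

E1 result:
d | c
1 | 4
2 | 8
E2 result:
d | c
1 | 10
2 | 8
Witness: (1, 10) appears 0× in E1 but 1× in E2.

no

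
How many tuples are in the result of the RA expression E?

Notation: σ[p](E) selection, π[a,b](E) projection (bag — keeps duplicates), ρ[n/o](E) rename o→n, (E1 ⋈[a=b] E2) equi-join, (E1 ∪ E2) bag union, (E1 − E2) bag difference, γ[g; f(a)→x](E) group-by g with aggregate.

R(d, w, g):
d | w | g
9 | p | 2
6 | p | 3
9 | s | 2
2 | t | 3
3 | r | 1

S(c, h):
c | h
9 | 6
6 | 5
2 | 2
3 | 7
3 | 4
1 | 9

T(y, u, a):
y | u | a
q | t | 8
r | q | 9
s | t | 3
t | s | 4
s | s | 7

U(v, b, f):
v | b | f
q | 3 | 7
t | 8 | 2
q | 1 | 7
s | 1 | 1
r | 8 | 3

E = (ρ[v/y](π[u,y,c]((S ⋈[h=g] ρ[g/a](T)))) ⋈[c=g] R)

Row counts bottom-up:
  S → 6
  T → 5
  ρ[g/a](T) → 5
  (S ⋈[h=g] ρ[g/a](T)) → 3
  π[u,y,c]((S ⋈[h=g] ρ[g/a](T))) → 3
  ρ[v/y](π[u,y,c]((S ⋈[h=g] ρ[g/a](T)))) → 3
  R → 5
  (ρ[v/y](π[u,y,c]((S ⋈[h=g] ρ[g/a](T)))) ⋈[c=g] R) → 5

|E| = 5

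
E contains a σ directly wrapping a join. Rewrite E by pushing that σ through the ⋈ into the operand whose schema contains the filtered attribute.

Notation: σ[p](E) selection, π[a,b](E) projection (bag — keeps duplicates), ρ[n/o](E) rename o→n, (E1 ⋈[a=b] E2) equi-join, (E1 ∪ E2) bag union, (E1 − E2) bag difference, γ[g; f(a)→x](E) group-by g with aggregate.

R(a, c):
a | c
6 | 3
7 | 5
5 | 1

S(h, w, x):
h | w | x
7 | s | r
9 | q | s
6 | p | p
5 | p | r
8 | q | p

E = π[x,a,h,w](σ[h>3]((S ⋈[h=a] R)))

σ filters on h, owned by the left side.
E' = π[x,a,h,w]((σ[h>3](S) ⋈[h=a] R))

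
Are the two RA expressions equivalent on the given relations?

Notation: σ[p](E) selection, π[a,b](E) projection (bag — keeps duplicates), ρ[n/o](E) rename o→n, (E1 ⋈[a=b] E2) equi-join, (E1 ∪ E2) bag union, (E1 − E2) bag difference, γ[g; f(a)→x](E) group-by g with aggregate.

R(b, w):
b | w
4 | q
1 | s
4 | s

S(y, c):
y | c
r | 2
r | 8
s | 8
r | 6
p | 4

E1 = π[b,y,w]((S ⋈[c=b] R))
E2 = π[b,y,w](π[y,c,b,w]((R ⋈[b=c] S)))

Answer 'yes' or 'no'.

E1 subexpression sizes:
  S → 5
  R → 3
  (S ⋈[c=b] R) → 2
  π[b,y,w]((S ⋈[c=b] R)) → 2
E2 subexpression sizes:
  R → 3
  S → 5
  (R ⋈[b=c] S) → 2
  π[y,c,b,w]((R ⋈[b=c] S)) → 2
  π[b,y,w](π[y,c,b,w]((R ⋈[b=c] S))) → 2

E1 and E2 produce the same multiset:
b | y | w
4 | p | q
4 | p | s

yes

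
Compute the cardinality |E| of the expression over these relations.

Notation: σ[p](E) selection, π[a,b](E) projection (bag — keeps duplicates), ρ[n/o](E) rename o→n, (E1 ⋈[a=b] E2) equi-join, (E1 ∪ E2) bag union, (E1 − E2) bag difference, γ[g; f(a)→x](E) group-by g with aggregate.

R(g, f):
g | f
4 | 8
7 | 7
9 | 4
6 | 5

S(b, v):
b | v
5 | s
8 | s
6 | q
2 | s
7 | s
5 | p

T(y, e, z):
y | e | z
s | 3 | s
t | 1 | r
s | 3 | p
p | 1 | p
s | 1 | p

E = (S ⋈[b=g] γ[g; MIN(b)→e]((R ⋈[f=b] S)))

Subexpression sizes:
  S → 6
  R → 4
  S → 6
  (R ⋈[f=b] S) → 4
  γ[g; MIN(b)→e]((R ⋈[f=b] S)) → 3
  (S ⋈[b=g] γ[g; MIN(b)→e]((R ⋈[f=b] S))) → 2

|E| = 2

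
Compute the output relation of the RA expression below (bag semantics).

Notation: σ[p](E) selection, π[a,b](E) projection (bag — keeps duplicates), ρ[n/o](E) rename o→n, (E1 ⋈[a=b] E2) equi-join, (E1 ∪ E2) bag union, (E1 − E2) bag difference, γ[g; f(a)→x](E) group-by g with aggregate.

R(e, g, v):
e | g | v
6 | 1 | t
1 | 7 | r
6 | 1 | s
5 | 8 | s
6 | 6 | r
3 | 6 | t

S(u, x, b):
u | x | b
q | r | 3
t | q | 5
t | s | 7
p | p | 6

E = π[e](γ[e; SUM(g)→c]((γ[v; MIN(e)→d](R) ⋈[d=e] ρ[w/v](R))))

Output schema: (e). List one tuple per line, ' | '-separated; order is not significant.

Subexpression sizes:
  R → 6
  γ[v; MIN(e)→d](R) → 3
  R → 6
  ρ[w/v](R) → 6
  (γ[v; MIN(e)→d](R) ⋈[d=e] ρ[w/v](R)) → 3
  γ[e; SUM(g)→c]((γ[v; MIN(e)→d](R) ⋈[d=e] ρ[w/v](R))) → 3
  π[e](γ[e; SUM(g)→c]((γ[v; MIN(e)→d](R) ⋈[d=e] ρ[w/v](R)))) → 3

== RESULT ==
e
1
3
5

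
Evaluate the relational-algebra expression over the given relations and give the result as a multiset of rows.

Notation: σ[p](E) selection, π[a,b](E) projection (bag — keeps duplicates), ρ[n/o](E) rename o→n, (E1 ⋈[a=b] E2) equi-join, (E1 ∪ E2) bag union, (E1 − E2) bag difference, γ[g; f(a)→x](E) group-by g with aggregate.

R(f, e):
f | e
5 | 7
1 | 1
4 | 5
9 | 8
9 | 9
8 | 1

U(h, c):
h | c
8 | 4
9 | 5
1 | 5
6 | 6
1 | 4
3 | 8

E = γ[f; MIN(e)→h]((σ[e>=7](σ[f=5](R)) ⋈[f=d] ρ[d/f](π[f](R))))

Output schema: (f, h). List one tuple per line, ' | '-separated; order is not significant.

Row counts bottom-up:
  R → 6
  σ[f=5](R) → 1
  σ[e>=7](σ[f=5](R)) → 1
  R → 6
  π[f](R) → 6
  ρ[d/f](π[f](R)) → 6
  (σ[e>=7](σ[f=5](R)) ⋈[f=d] ρ[d/f](π[f](R))) → 1
  γ[f; MIN(e)→h]((σ[e>=7](σ[f=5](R)) ⋈[f=d] ρ[d/f](π[f](R)))) → 1

== RESULT ==
f | h
5 | 7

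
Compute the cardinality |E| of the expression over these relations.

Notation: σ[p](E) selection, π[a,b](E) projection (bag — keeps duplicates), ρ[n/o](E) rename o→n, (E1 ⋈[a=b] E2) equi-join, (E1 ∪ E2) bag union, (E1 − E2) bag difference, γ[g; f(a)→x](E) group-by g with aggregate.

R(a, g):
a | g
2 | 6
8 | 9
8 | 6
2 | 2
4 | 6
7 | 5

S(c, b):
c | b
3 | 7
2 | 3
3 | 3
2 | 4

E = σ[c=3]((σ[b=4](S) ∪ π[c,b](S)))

Subexpression sizes:
  S → 4
  σ[b=4](S) → 1
  S → 4
  π[c,b](S) → 4
  (σ[b=4](S) ∪ π[c,b](S)) → 5
  σ[c=3]((σ[b=4](S) ∪ π[c,b](S))) → 2

|E| = 2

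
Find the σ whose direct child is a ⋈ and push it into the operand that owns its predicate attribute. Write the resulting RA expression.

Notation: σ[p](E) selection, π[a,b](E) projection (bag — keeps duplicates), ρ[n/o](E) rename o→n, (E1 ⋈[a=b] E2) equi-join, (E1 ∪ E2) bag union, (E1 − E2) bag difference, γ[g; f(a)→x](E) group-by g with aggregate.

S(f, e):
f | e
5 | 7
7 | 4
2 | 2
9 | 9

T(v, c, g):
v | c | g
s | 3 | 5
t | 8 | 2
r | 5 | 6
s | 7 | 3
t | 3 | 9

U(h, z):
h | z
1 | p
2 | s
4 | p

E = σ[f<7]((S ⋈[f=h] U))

σ filters on f, owned by the left side.
E' = (σ[f<7](S) ⋈[f=h] U)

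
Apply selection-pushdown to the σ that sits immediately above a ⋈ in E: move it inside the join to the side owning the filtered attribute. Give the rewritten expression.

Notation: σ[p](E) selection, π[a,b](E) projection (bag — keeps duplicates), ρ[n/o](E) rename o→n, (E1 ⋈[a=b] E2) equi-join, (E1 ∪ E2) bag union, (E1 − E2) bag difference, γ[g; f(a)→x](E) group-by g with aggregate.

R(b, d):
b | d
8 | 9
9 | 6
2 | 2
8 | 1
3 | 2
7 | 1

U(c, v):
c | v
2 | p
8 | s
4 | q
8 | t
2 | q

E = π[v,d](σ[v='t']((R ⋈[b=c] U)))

σ filters on v, owned by the right side.
E' = π[v,d]((R ⋈[b=c] σ[v='t'](U)))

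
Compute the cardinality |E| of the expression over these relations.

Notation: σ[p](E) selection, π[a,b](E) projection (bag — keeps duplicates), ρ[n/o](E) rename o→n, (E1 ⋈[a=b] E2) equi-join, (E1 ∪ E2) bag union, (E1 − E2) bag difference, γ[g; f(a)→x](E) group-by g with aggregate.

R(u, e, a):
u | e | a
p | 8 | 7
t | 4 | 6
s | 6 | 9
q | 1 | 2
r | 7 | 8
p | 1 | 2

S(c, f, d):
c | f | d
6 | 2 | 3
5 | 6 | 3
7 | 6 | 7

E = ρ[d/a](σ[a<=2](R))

Row counts bottom-up:
  R → 6
  σ[a<=2](R) → 2
  ρ[d/a](σ[a<=2](R)) → 2

|E| = 2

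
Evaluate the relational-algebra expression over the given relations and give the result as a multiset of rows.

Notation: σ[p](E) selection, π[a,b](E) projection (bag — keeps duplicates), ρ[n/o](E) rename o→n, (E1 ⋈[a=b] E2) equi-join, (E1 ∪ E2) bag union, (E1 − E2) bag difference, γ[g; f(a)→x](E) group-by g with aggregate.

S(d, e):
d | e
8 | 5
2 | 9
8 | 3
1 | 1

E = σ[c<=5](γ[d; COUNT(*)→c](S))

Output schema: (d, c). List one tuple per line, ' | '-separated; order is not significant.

Subexpression sizes:
  S → 4
  γ[d; COUNT(*)→c](S) → 3
  σ[c<=5](γ[d; COUNT(*)→c](S)) → 3

== RESULT ==
d | c
1 | 1
2 | 1
8 | 2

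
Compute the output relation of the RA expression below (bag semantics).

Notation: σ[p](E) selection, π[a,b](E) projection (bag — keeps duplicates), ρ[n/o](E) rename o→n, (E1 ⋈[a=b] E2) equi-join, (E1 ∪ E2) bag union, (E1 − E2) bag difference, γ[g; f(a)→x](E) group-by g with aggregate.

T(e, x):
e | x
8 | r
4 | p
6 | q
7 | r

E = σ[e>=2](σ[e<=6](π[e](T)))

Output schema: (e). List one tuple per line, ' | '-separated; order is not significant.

Subexpression sizes:
  T → 4
  π[e](T) → 4
  σ[e<=6](π[e](T)) → 2
  σ[e>=2](σ[e<=6](π[e](T))) → 2

== RESULT ==
e
4
6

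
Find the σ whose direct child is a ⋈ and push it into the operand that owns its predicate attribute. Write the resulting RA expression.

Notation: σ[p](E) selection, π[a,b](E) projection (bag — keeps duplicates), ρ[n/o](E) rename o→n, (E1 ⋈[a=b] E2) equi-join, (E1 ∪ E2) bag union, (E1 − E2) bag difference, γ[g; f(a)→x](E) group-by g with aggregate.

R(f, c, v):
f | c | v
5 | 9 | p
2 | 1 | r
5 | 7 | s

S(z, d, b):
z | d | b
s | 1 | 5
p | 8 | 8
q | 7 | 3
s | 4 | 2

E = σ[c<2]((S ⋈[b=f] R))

σ filters on c, owned by the right side.
E' = (S ⋈[b=f] σ[c<2](R))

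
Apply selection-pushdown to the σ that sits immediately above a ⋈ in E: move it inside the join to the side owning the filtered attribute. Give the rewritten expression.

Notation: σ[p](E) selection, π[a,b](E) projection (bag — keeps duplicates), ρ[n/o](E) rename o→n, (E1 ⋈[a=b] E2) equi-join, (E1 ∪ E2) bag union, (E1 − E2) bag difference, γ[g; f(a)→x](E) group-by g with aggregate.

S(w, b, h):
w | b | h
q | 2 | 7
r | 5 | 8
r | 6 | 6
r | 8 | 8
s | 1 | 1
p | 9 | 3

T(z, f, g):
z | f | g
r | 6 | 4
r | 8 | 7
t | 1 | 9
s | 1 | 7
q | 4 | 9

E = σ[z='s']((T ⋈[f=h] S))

σ filters on z, owned by the left side.
E' = (σ[z='s'](T) ⋈[f=h] S)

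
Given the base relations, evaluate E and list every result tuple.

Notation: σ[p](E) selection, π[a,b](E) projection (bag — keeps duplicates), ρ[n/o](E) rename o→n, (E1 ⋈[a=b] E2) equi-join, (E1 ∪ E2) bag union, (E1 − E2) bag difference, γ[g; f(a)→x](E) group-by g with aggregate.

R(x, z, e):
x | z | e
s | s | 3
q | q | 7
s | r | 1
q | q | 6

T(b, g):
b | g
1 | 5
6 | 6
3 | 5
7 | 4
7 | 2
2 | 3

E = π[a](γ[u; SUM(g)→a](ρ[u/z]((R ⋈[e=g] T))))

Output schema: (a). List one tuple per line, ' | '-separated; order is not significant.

Row counts bottom-up:
  R → 4
  T → 6
  (R ⋈[e=g] T) → 2
  ρ[u/z]((R ⋈[e=g] T)) → 2
  γ[u; SUM(g)→a](ρ[u/z]((R ⋈[e=g] T))) → 2
  π[a](γ[u; SUM(g)→a](ρ[u/z]((R ⋈[e=g] T)))) → 2

== RESULT ==
a
3
6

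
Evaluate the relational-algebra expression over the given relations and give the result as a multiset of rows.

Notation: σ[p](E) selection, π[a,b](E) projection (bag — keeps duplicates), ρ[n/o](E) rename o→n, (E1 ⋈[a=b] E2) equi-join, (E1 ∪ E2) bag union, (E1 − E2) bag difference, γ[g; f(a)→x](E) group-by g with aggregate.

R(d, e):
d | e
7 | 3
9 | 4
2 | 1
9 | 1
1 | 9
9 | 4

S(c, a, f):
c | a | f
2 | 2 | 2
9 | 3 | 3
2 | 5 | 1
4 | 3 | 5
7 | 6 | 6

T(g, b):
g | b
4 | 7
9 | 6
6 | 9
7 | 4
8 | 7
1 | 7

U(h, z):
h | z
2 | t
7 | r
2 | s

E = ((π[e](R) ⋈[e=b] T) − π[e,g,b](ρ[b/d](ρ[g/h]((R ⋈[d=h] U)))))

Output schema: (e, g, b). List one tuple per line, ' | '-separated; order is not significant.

Per-node cardinality:
  R → 6
  π[e](R) → 6
  T → 6
  (π[e](R) ⋈[e=b] T) → 3
  R → 6
  U → 3
  (R ⋈[d=h] U) → 3
  ρ[g/h]((R ⋈[d=h] U)) → 3
  ρ[b/d](ρ[g/h]((R ⋈[d=h] U))) → 3
  π[e,g,b](ρ[b/d](ρ[g/h]((R ⋈[d=h] U)))) → 3
  ((π[e](R) ⋈[e=b] T) − π[e,g,b](ρ[b/d](ρ[g/h]((R ⋈[d=h] U))))) → 3

== RESULT ==
e | g | b
4 | 7 | 4
4 | 7 | 4
9 | 6 | 9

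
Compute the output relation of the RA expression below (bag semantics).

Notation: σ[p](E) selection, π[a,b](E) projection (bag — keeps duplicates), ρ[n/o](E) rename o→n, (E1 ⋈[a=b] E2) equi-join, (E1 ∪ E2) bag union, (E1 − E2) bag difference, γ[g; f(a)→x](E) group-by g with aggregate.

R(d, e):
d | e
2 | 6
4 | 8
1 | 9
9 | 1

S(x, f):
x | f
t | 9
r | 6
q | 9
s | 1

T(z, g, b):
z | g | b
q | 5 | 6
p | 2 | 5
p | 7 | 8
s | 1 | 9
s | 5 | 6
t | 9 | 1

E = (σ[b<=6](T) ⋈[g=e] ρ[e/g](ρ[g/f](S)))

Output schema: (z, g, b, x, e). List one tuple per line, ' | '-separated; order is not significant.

Subexpression sizes:
  T → 6
  σ[b<=6](T) → 4
  S → 4
  ρ[g/f](S) → 4
  ρ[e/g](ρ[g/f](S)) → 4
  (σ[b<=6](T) ⋈[g=e] ρ[e/g](ρ[g/f](S))) → 2

== RESULT ==
z | g | b | x | e
t | 9 | 1 | q | 9
t | 9 | 1 | t | 9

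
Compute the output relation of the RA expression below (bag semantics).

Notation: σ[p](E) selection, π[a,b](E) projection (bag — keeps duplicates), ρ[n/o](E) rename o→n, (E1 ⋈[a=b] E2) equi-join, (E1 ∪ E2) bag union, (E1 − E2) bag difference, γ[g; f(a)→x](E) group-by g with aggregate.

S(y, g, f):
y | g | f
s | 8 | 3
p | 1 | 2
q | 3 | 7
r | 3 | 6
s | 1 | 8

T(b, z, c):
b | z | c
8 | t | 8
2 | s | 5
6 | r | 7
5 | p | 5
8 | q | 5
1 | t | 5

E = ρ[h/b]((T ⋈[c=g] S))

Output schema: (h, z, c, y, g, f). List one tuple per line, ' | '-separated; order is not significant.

Subexpression sizes:
  T → 6
  S → 5
  (T ⋈[c=g] S) → 1
  ρ[h/b]((T ⋈[c=g] S)) → 1

== RESULT ==
h | z | c | y | g | f
8 | t | 8 | s | 8 | 3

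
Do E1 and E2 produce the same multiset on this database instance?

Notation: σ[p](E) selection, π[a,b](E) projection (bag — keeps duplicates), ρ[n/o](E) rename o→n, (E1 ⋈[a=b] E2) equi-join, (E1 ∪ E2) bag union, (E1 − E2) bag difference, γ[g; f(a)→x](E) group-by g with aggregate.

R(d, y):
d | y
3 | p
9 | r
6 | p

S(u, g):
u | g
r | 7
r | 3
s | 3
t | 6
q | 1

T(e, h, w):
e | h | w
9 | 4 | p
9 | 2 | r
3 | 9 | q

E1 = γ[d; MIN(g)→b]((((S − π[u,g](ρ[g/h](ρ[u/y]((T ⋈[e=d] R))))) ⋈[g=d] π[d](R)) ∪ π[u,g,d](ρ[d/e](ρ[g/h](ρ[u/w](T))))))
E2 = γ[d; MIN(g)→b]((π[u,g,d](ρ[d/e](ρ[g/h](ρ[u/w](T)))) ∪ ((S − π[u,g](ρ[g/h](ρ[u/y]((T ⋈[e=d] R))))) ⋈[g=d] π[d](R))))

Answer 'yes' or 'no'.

E1 row counts bottom-up:
  S → 5
  T → 3
  R → 3
  (T ⋈[e=d] R) → 3
  ρ[u/y]((T ⋈[e=d] R)) → 3
  ρ[g/h](ρ[u/y]((T ⋈[e=d] R))) → 3
  π[u,g](ρ[g/h](ρ[u/y]((T ⋈[e=d] R)))) → 3
  (S − π[u,g](ρ[g/h](ρ[u/y]((T ⋈[e=d] R))))) → 5
  R → 3
  π[d](R) → 3
  ((S − π[u,g](ρ[g/h](ρ[u/y]((T ⋈[e=d] R))))) ⋈[g=d] π[d](R)) → 3
  T → 3
  ρ[u/w](T) → 3
  ρ[g/h](ρ[u/w](T)) → 3
  ρ[d/e](ρ[g/h](ρ[u/w](T))) → 3
  π[u,g,d](ρ[d/e](ρ[g/h](ρ[u/w](T)))) → 3
  (((S − π[u,g](ρ[g/h](ρ[u/y]((T ⋈[e=d] R))))) ⋈[g=d] π[d](R)) ∪ π[u,g,d](ρ[d/e](ρ[g/h](ρ[u/w](T))))) → 6
  γ[d; MIN(g)→b]((((S − π[u,g](ρ[g/h](ρ[u/y]((T ⋈[e=d] R))))) ⋈[g=d] π[d](R)) ∪ π[u,g,d](ρ[d/e](ρ[g/h](ρ[u/w](T)))))) → 3
E2 row counts bottom-up:
  T → 3
  ρ[u/w](T) → 3
  ρ[g/h](ρ[u/w](T)) → 3
  ρ[d/e](ρ[g/h](ρ[u/w](T))) → 3
  π[u,g,d](ρ[d/e](ρ[g/h](ρ[u/w](T)))) → 3
  S → 5
  T → 3
  R → 3
  (T ⋈[e=d] R) → 3
  ρ[u/y]((T ⋈[e=d] R)) → 3
  ρ[g/h](ρ[u/y]((T ⋈[e=d] R))) → 3
  π[u,g](ρ[g/h](ρ[u/y]((T ⋈[e=d] R)))) → 3
  (S − π[u,g](ρ[g/h](ρ[u/y]((T ⋈[e=d] R))))) → 5
  R → 3
  π[d](R) → 3
  ((S − π[u,g](ρ[g/h](ρ[u/y]((T ⋈[e=d] R))))) ⋈[g=d] π[d](R)) → 3
  (π[u,g,d](ρ[d/e](ρ[g/h](ρ[u/w](T)))) ∪ ((S − π[u,g](ρ[g/h](ρ[u/y]((T ⋈[e=d] R))))) ⋈[g=d] π[d](R))) → 6
  γ[d; MIN(g)→b]((π[u,g,d](ρ[d/e](ρ[g/h](ρ[u/w](T)))) ∪ ((S − π[u,g](ρ[g/h](ρ[u/y]((T ⋈[e=d] R))))) ⋈[g=d] π[d](R)))) → 3

E1 and E2 produce the same multiset:
d | b
3 | 3
6 | 6
9 | 2

yes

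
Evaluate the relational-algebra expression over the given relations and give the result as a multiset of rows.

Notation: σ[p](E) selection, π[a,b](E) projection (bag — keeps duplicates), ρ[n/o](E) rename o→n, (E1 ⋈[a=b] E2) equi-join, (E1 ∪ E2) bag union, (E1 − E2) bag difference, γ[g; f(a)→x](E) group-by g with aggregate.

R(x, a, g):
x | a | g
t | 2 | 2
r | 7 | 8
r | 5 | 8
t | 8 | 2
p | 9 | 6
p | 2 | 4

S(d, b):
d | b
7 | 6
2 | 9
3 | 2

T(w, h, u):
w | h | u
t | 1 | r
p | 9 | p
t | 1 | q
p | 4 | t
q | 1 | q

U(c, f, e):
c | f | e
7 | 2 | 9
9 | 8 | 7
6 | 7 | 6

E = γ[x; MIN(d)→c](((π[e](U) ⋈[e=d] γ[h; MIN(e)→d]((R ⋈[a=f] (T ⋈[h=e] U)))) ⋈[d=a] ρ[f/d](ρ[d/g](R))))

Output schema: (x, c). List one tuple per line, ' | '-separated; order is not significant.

Subexpression sizes:
  U → 3
  π[e](U) → 3
  R → 6
  T → 5
  U → 3
  (T ⋈[h=e] U) → 1
  (R ⋈[a=f] (T ⋈[h=e] U)) → 2
  γ[h; MIN(e)→d]((R ⋈[a=f] (T ⋈[h=e] U))) → 1
  (π[e](U) ⋈[e=d] γ[h; MIN(e)→d]((R ⋈[a=f] (T ⋈[h=e] U)))) → 1
  R → 6
  ρ[d/g](R) → 6
  ρ[f/d](ρ[d/g](R)) → 6
  ((π[e](U) ⋈[e=d] γ[h; MIN(e)→d]((R ⋈[a=f] (T ⋈[h=e] U)))) ⋈[d=a] ρ[f/d](ρ[d/g](R))) → 1
  γ[x; MIN(d)→c](((π[e](U) ⋈[e=d] γ[h; MIN(e)→d]((R ⋈[a=f] (T ⋈[h=e] U)))) ⋈[d=a] ρ[f/d](ρ[d/g](R)))) → 1

== RESULT ==
x | c
p | 9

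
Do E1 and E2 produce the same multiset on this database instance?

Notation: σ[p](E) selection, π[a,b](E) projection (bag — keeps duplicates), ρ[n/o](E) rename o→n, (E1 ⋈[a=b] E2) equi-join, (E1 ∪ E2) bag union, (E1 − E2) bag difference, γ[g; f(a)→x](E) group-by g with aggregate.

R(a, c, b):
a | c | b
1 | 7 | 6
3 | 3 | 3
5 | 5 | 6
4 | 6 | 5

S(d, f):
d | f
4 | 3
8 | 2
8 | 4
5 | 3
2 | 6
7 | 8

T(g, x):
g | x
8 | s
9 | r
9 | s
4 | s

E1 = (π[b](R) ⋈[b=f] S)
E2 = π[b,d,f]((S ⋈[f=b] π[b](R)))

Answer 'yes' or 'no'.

E1 row counts bottom-up:
  R → 4
  π[b](R) → 4
  S → 6
  (π[b](R) ⋈[b=f] S) → 4
E2 row counts bottom-up:
  S → 6
  R → 4
  π[b](R) → 4
  (S ⋈[f=b] π[b](R)) → 4
  π[b,d,f]((S ⋈[f=b] π[b](R))) → 4

E1 and E2 produce the same multiset:
b | d | f
3 | 4 | 3
3 | 5 | 3
6 | 2 | 6
6 | 2 | 6

yes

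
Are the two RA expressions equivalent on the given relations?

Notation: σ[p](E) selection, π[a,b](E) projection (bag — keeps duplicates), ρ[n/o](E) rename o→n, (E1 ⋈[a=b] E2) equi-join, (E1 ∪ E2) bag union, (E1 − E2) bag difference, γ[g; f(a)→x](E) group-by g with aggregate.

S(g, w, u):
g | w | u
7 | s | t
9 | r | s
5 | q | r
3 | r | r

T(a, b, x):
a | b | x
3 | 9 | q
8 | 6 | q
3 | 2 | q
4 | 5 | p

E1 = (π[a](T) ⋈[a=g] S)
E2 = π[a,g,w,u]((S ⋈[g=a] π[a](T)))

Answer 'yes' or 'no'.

E1 row counts bottom-up:
  T → 4
  π[a](T) → 4
  S → 4
  (π[a](T) ⋈[a=g] S) → 2
E2 row counts bottom-up:
  S → 4
  T → 4
  π[a](T) → 4
  (S ⋈[g=a] π[a](T)) → 2
  π[a,g,w,u]((S ⋈[g=a] π[a](T))) → 2

E1 and E2 produce the same multiset:
a | g | w | u
3 | 3 | r | r
3 | 3 | r | r

yes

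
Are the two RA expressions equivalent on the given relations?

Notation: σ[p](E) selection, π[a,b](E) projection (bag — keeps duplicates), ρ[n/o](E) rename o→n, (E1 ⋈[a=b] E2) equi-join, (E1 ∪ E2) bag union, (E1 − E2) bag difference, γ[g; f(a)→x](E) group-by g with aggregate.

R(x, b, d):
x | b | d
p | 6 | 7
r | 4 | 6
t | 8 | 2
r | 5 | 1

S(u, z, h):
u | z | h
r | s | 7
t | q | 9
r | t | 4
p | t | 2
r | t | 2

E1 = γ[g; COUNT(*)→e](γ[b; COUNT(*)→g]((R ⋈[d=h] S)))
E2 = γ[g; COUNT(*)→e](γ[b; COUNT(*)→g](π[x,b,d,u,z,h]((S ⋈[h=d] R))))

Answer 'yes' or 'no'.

E1 subexpression sizes:
  R → 4
  S → 5
  (R ⋈[d=h] S) → 3
  γ[b; COUNT(*)→g]((R ⋈[d=h] S)) → 2
  γ[g; COUNT(*)→e](γ[b; COUNT(*)→g]((R ⋈[d=h] S))) → 2
E2 subexpression sizes:
  S → 5
  R → 4
  (S ⋈[h=d] R) → 3
  π[x,b,d,u,z,h]((S ⋈[h=d] R)) → 3
  γ[b; COUNT(*)→g](π[x,b,d,u,z,h]((S ⋈[h=d] R))) → 2
  γ[g; COUNT(*)→e](γ[b; COUNT(*)→g](π[x,b,d,u,z,h]((S ⋈[h=d] R)))) → 2

E1 and E2 produce the same multiset:
g | e
1 | 1
2 | 1

yes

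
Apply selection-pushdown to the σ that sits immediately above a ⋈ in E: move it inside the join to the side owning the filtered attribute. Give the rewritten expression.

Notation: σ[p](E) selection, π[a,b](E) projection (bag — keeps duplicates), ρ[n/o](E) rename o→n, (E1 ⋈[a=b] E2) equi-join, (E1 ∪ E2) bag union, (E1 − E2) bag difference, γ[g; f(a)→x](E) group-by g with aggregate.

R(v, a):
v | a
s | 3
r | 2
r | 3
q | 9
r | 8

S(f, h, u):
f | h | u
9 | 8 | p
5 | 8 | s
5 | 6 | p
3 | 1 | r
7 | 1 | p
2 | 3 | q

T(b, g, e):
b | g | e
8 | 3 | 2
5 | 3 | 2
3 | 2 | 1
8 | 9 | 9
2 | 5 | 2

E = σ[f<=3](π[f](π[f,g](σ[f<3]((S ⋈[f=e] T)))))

σ filters on f, owned by the left side.
E' = σ[f<=3](π[f](π[f,g]((σ[f<3](S) ⋈[f=e] T))))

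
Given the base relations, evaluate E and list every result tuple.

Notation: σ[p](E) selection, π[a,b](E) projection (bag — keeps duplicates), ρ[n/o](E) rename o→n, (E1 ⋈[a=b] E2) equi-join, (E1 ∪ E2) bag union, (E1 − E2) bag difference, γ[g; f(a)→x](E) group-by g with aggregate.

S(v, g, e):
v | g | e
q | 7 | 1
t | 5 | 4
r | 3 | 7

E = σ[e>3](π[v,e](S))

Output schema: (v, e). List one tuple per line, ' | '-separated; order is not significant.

Row counts bottom-up:
  S → 3
  π[v,e](S) → 3
  σ[e>3](π[v,e](S)) → 2

== RESULT ==
v | e
r | 7
t | 4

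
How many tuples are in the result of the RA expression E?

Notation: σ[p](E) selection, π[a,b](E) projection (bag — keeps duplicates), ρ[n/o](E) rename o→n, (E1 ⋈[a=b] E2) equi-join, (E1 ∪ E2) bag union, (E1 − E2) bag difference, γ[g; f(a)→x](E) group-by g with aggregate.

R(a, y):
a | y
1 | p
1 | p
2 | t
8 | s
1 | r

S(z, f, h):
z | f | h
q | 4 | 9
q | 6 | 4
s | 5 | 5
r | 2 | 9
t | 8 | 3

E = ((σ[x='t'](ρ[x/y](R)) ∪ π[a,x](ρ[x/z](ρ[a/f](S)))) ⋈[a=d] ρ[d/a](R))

Stepwise |·|:
  R → 5
  ρ[x/y](R) → 5
  σ[x='t'](ρ[x/y](R)) → 1
  S → 5
  ρ[a/f](S) → 5
  ρ[x/z](ρ[a/f](S)) → 5
  π[a,x](ρ[x/z](ρ[a/f](S))) → 5
  (σ[x='t'](ρ[x/y](R)) ∪ π[a,x](ρ[x/z](ρ[a/f](S)))) → 6
  R → 5
  ρ[d/a](R) → 5
  ((σ[x='t'](ρ[x/y](R)) ∪ π[a,x](ρ[x/z](ρ[a/f](S)))) ⋈[a=d] ρ[d/a](R)) → 3

|E| = 3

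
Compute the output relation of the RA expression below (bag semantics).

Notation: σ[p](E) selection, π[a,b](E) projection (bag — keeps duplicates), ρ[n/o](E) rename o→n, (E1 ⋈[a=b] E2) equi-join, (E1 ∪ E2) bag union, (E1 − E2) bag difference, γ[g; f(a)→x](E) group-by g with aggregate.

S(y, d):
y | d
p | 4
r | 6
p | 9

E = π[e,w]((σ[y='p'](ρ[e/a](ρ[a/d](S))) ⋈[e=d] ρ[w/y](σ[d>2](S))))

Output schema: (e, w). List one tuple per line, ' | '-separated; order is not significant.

Subexpression sizes:
  S → 3
  ρ[a/d](S) → 3
  ρ[e/a](ρ[a/d](S)) → 3
  σ[y='p'](ρ[e/a](ρ[a/d](S))) → 2
  S → 3
  σ[d>2](S) → 3
  ρ[w/y](σ[d>2](S)) → 3
  (σ[y='p'](ρ[e/a](ρ[a/d](S))) ⋈[e=d] ρ[w/y](σ[d>2](S))) → 2
  π[e,w]((σ[y='p'](ρ[e/a](ρ[a/d](S))) ⋈[e=d] ρ[w/y](σ[d>2](S)))) → 2

== RESULT ==
e | w
4 | p
9 | p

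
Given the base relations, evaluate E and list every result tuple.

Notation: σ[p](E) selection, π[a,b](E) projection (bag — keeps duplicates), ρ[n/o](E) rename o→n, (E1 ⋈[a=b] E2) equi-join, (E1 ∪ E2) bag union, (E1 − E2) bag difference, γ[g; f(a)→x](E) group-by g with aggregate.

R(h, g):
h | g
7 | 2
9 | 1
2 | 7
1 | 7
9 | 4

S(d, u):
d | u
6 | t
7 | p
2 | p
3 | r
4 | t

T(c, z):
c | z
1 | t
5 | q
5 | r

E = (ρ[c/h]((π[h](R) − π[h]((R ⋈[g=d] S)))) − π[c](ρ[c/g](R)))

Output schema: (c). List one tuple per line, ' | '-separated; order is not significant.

Per-node cardinality:
  R → 5
  π[h](R) → 5
  R → 5
  S → 5
  (R ⋈[g=d] S) → 4
  π[h]((R ⋈[g=d] S)) → 4
  (π[h](R) − π[h]((R ⋈[g=d] S))) → 1
  ρ[c/h]((π[h](R) − π[h]((R ⋈[g=d] S)))) → 1
  R → 5
  ρ[c/g](R) → 5
  π[c](ρ[c/g](R)) → 5
  (ρ[c/h]((π[h](R) − π[h]((R ⋈[g=d] S)))) − π[c](ρ[c/g](R))) → 1

== RESULT ==
c
9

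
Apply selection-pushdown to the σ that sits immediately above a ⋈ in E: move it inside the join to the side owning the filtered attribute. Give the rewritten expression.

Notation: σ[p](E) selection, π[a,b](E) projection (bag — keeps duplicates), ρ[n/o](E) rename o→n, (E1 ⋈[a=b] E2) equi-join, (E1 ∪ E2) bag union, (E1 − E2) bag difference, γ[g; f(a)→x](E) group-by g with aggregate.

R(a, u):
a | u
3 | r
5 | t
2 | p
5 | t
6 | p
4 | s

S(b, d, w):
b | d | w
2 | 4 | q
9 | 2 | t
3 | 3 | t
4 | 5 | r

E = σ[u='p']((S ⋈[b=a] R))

σ filters on u, owned by the right side.
E' = (S ⋈[b=a] σ[u='p'](R))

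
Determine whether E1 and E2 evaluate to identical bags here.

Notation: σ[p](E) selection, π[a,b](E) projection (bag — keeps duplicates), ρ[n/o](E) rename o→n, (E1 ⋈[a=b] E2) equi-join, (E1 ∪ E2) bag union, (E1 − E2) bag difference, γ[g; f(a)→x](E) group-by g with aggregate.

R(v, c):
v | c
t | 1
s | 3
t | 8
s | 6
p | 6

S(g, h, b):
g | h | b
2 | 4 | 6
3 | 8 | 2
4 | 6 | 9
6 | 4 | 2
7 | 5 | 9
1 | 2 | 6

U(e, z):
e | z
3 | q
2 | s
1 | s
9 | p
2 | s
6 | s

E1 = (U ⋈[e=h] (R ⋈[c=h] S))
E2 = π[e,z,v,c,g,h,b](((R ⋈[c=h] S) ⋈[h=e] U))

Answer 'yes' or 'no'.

E1 stepwise |·|:
  U → 6
  R → 5
  S → 6
  (R ⋈[c=h] S) → 3
  (U ⋈[e=h] (R ⋈[c=h] S)) → 2
E2 stepwise |·|:
  R → 5
  S → 6
  (R ⋈[c=h] S) → 3
  U → 6
  ((R ⋈[c=h] S) ⋈[h=e] U) → 2
  π[e,z,v,c,g,h,b](((R ⋈[c=h] S) ⋈[h=e] U)) → 2

E1 and E2 produce the same multiset:
e | z | v | c | g | h | b
6 | s | p | 6 | 4 | 6 | 9
6 | s | s | 6 | 4 | 6 | 9

yes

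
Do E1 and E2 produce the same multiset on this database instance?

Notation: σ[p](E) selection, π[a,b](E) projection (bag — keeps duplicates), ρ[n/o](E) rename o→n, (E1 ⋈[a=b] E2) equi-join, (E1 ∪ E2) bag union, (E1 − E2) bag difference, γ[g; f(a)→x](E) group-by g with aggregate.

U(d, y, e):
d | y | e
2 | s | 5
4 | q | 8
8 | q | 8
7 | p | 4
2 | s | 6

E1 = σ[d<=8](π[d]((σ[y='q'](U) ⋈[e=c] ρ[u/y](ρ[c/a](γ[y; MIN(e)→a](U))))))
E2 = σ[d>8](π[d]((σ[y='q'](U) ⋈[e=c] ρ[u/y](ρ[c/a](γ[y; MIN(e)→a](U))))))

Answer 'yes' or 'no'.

E1 stepwise |·|:
  U → 5
  σ[y='q'](U) → 2
  U → 5
  γ[y; MIN(e)→a](U) → 3
  ρ[c/a](γ[y; MIN(e)→a](U)) → 3
  ρ[u/y](ρ[c/a](γ[y; MIN(e)→a](U))) → 3
  (σ[y='q'](U) ⋈[e=c] ρ[u/y](ρ[c/a](γ[y; MIN(e)→a](U)))) → 2
  π[d]((σ[y='q'](U) ⋈[e=c] ρ[u/y](ρ[c/a](γ[y; MIN(e)→a](U))))) → 2
  σ[d<=8](π[d]((σ[y='q'](U) ⋈[e=c] ρ[u/y](ρ[c/a](γ[y; MIN(e)→a](U)))))) → 2
E2 stepwise |·|:
  U → 5
  σ[y='q'](U) → 2
  U → 5
  γ[y; MIN(e)→a](U) → 3
  ρ[c/a](γ[y; MIN(e)→a](U)) → 3
  ρ[u/y](ρ[c/a](γ[y; MIN(e)→a](U))) → 3
  (σ[y='q'](U) ⋈[e=c] ρ[u/y](ρ[c/a](γ[y; MIN(e)→a](U)))) → 2
  π[d]((σ[y='q'](U) ⋈[e=c] ρ[u/y](ρ[c/a](γ[y; MIN(e)→a](U))))) → 2
  σ[d>8](π[d]((σ[y='q'](U) ⋈[e=c] ρ[u/y](ρ[c/a](γ[y; MIN(e)→a](U)))))) → 0

E1 result:
d
4
8
E2 result:
d
(0 rows)
Witness: (8,) appears 1× in E1 but 0× in E2.

no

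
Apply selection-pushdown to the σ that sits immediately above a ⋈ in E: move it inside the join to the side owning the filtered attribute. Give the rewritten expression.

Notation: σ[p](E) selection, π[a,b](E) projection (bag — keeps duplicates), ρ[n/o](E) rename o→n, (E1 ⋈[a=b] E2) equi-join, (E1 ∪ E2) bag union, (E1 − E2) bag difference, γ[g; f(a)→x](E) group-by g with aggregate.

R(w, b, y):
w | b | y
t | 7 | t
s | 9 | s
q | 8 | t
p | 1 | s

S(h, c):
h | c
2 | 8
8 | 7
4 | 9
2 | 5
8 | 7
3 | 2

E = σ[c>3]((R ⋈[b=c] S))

σ filters on c, owned by the right side.
E' = (R ⋈[b=c] σ[c>3](S))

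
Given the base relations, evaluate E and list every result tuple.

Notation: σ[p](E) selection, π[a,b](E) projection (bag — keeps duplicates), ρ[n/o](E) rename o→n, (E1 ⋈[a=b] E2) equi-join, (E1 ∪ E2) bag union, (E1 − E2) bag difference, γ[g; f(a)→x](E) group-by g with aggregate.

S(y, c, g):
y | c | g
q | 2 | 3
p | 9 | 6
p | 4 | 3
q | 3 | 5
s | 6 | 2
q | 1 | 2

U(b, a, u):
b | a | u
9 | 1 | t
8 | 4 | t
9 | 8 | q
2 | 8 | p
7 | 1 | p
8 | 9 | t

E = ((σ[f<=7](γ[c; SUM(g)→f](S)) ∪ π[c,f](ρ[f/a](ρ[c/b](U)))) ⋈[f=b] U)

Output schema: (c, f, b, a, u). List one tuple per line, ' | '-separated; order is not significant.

Row counts bottom-up:
  S → 6
  γ[c; SUM(g)→f](S) → 6
  σ[f<=7](γ[c; SUM(g)→f](S)) → 6
  U → 6
  ρ[c/b](U) → 6
  ρ[f/a](ρ[c/b](U)) → 6
  π[c,f](ρ[f/a](ρ[c/b](U))) → 6
  (σ[f<=7](γ[c; SUM(g)→f](S)) ∪ π[c,f](ρ[f/a](ρ[c/b](U)))) → 12
  U → 6
  ((σ[f<=7](γ[c; SUM(g)→f](S)) ∪ π[c,f](ρ[f/a](ρ[c/b](U)))) ⋈[f=b] U) → 8

== RESULT ==
c | f | b | a | u
1 | 2 | 2 | 8 | p
2 | 8 | 8 | 4 | t
2 | 8 | 8 | 9 | t
6 | 2 | 2 | 8 | p
8 | 9 | 9 | 1 | t
8 | 9 | 9 | 8 | q
9 | 8 | 8 | 4 | t
9 | 8 | 8 | 9 | t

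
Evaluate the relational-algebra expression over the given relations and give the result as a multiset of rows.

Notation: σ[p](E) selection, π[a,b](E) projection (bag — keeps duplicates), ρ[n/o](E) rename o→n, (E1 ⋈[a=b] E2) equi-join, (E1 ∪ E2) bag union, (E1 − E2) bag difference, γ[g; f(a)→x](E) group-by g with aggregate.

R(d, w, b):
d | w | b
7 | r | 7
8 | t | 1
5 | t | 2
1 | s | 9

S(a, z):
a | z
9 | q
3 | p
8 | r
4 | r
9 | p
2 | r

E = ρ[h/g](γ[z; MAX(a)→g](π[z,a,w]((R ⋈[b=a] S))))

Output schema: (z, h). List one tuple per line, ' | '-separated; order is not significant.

Stepwise |·|:
  R → 4
  S → 6
  (R ⋈[b=a] S) → 3
  π[z,a,w]((R ⋈[b=a] S)) → 3
  γ[z; MAX(a)→g](π[z,a,w]((R ⋈[b=a] S))) → 3
  ρ[h/g](γ[z; MAX(a)→g](π[z,a,w]((R ⋈[b=a] S)))) → 3

== RESULT ==
z | h
p | 9
q | 9
r | 2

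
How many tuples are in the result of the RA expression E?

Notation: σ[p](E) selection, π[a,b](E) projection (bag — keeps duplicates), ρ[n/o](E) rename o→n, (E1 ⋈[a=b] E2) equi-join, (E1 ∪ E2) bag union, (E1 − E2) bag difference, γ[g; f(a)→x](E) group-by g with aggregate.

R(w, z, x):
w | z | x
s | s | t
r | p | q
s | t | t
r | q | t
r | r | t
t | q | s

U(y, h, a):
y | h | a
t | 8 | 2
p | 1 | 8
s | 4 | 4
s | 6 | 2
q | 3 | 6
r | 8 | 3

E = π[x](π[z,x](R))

Per-node cardinality:
  R → 6
  π[z,x](R) → 6
  π[x](π[z,x](R)) → 6

|E| = 6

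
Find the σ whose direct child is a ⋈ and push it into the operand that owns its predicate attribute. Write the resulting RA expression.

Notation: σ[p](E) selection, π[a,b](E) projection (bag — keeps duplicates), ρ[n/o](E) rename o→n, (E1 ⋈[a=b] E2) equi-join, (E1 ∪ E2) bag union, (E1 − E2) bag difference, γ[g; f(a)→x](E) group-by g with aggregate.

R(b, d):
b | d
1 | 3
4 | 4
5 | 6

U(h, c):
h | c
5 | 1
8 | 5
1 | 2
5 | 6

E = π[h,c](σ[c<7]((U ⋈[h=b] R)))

σ filters on c, owned by the left side.
E' = π[h,c]((σ[c<7](U) ⋈[h=b] R))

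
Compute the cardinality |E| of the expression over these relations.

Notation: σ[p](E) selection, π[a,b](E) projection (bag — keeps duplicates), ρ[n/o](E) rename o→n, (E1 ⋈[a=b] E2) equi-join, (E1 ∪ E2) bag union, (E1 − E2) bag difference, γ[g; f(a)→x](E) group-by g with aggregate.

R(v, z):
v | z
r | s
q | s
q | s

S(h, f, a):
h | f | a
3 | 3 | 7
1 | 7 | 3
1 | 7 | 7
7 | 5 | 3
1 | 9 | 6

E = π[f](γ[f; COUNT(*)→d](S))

Stepwise |·|:
  S → 5
  γ[f; COUNT(*)→d](S) → 4
  π[f](γ[f; COUNT(*)→d](S)) → 4

|E| = 4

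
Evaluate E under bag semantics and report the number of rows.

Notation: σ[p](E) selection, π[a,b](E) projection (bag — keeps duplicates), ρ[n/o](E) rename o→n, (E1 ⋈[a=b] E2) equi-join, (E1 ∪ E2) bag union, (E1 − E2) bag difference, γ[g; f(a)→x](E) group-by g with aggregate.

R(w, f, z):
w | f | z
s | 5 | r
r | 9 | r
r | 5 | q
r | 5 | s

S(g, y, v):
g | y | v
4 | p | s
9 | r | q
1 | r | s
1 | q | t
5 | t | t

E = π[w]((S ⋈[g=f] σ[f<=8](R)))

Per-node cardinality:
  S → 5
  R → 4
  σ[f<=8](R) → 3
  (S ⋈[g=f] σ[f<=8](R)) → 3
  π[w]((S ⋈[g=f] σ[f<=8](R))) → 3

|E| = 3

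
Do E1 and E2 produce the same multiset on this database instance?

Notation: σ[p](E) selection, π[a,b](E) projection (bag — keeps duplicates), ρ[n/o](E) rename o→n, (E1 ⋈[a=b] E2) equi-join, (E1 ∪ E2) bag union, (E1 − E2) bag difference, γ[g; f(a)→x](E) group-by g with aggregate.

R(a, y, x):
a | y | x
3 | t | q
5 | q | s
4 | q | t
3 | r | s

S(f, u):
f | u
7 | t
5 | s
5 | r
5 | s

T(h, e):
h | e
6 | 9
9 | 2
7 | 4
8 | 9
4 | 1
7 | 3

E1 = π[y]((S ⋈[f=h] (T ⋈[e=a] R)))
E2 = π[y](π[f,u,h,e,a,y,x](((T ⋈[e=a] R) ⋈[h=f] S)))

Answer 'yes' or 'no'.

E1 per-node cardinality:
  S → 4
  T → 6
  R → 4
  (T ⋈[e=a] R) → 3
  (S ⋈[f=h] (T ⋈[e=a] R)) → 3
  π[y]((S ⋈[f=h] (T ⋈[e=a] R))) → 3
E2 per-node cardinality:
  T → 6
  R → 4
  (T ⋈[e=a] R) → 3
  S → 4
  ((T ⋈[e=a] R) ⋈[h=f] S) → 3
  π[f,u,h,e,a,y,x](((T ⋈[e=a] R) ⋈[h=f] S)) → 3
  π[y](π[f,u,h,e,a,y,x](((T ⋈[e=a] R) ⋈[h=f] S))) → 3

E1 and E2 produce the same multiset:
y
q
r
t

yes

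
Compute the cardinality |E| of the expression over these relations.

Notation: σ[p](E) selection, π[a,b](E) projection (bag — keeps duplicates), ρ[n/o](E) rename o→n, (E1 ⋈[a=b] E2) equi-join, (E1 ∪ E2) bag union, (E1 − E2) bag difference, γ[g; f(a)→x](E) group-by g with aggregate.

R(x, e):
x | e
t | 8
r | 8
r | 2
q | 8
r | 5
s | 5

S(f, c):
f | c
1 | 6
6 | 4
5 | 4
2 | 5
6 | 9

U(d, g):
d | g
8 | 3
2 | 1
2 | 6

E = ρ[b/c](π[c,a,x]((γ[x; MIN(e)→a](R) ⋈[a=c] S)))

Row counts bottom-up:
  R → 6
  γ[x; MIN(e)→a](R) → 4
  S → 5
  (γ[x; MIN(e)→a](R) ⋈[a=c] S) → 1
  π[c,a,x]((γ[x; MIN(e)→a](R) ⋈[a=c] S)) → 1
  ρ[b/c](π[c,a,x]((γ[x; MIN(e)→a](R) ⋈[a=c] S))) → 1

|E| = 1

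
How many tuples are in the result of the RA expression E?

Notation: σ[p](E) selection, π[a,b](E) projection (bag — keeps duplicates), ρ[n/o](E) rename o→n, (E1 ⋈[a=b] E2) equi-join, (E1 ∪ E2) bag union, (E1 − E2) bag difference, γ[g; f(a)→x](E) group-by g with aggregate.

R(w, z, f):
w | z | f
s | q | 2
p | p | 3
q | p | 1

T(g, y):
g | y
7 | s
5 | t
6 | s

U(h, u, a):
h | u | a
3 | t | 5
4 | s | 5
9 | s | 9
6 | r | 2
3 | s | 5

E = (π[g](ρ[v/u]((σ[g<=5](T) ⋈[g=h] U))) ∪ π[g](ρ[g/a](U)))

Subexpression sizes:
  T → 3
  σ[g<=5](T) → 1
  U → 5
  (σ[g<=5](T) ⋈[g=h] U) → 0
  ρ[v/u]((σ[g<=5](T) ⋈[g=h] U)) → 0
  π[g](ρ[v/u]((σ[g<=5](T) ⋈[g=h] U))) → 0
  U → 5
  ρ[g/a](U) → 5
  π[g](ρ[g/a](U)) → 5
  (π[g](ρ[v/u]((σ[g<=5](T) ⋈[g=h] U))) ∪ π[g](ρ[g/a](U))) → 5

|E| = 5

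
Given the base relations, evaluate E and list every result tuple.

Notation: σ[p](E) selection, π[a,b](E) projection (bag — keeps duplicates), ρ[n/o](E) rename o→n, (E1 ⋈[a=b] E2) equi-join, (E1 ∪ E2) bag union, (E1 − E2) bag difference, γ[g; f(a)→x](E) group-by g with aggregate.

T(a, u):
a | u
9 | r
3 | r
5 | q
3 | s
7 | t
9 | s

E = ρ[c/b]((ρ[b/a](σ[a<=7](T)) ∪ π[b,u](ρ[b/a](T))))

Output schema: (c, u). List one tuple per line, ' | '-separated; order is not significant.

Stepwise |·|:
  T → 6
  σ[a<=7](T) → 4
  ρ[b/a](σ[a<=7](T)) → 4
  T → 6
  ρ[b/a](T) → 6
  π[b,u](ρ[b/a](T)) → 6
  (ρ[b/a](σ[a<=7](T)) ∪ π[b,u](ρ[b/a](T))) → 10
  ρ[c/b]((ρ[b/a](σ[a<=7](T)) ∪ π[b,u](ρ[b/a](T)))) → 10

== RESULT ==
c | u
3 | r
3 | r
3 | s
3 | s
5 | q
5 | q
7 | t
7 | t
9 | r
9 | s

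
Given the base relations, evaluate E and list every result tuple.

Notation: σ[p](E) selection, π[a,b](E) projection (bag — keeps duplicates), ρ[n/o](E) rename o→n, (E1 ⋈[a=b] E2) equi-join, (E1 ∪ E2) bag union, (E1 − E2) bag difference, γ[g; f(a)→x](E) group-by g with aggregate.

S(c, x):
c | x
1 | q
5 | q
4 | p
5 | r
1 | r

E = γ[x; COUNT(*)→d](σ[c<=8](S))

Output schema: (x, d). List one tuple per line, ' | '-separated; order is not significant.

Row counts bottom-up:
  S → 5
  σ[c<=8](S) → 5
  γ[x; COUNT(*)→d](σ[c<=8](S)) → 3

== RESULT ==
x | d
p | 1
q | 2
r | 2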